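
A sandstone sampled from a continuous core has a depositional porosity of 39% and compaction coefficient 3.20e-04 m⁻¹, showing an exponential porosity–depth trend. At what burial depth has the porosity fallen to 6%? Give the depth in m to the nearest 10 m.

5850 m

Working in km (1 km = 1000 m; k in km⁻¹ = k in m⁻¹ × 1000):
Invert Athy's law: z = ln(phi₀/phi) / k
z = ln(0.39/0.06) / 0.32 = ln(6.5) / 0.32 = 1.8718 / 0.32 = 5.849 km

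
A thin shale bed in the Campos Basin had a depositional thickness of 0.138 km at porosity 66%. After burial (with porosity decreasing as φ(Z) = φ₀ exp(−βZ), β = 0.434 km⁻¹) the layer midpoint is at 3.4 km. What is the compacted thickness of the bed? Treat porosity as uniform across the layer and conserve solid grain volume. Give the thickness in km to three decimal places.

0.055 km

Porosity at 3.4 km: φ = 0.66·exp(−0.434×3.4) = 0.1509
Solid-volume conservation: h(1−φ) = h₀(1−φ₀) ⇒ h = h₀·(1−φ₀)/(1−φ)
h = 0.138 × (1 − 0.66)/(1 − 0.1509) = 0.138 × 0.4004 = 0.0553 km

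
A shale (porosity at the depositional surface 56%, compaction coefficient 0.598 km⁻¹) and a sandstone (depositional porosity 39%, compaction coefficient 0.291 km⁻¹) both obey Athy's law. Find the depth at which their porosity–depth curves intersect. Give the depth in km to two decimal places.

Set phi₀ₐ e^(−βₐd) = phi₀ᵦ e^(−βᵦd) ⇒ ln(phi₀ₐ/phi₀ᵦ) = (βₐ − βᵦ)·d
d = ln(0.56/0.39) / (0.598 − 0.291) = 0.3618 / 0.307 = 1.178 km

1.18 km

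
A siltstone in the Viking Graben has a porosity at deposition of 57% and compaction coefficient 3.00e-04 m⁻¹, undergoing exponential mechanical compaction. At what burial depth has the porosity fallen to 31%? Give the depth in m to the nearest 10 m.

Working in km (1 km = 1000 m; β in km⁻¹ = β in m⁻¹ × 1000):
Invert Athy's law: z = ln(n₀/n) / β
z = ln(0.57/0.31) / 0.3 = ln(1.839) / 0.3 = 0.6091 / 0.3 = 2.030 km

2030 m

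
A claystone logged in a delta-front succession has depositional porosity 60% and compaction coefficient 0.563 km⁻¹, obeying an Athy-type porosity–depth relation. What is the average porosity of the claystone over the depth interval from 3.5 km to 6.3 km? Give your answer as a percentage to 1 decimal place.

4.2%

⟨φ⟩ = (1/(d₂−d₁)) ∫ φ₀ e^(−βd) dd = φ₀·(e^(−β·d₁) − e^(−β·d₂)) / (β·(d₂−d₁))
e^(−0.563×3.5) = 0.1394; e^(−0.563×6.3) = 0.0288
⟨φ⟩ = 0.6 × (0.1394 − 0.0288) / (0.563 × 2.8) = 0.6 × 0.0701 = 0.0421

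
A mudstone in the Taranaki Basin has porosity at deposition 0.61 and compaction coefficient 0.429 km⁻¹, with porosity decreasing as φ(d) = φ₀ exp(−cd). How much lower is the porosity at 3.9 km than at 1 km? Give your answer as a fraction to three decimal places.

0.283

φ(1) = 0.61·e^(−0.429×1) = 0.3972
φ(3.9) = 0.61·e^(−0.429×3.9) = 0.1145
Δφ = 0.3972 − 0.1145 = 0.2827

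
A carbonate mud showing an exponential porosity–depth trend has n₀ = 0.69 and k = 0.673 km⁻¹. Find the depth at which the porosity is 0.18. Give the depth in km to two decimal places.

Invert Athy's law: z = ln(n₀/n) / k
z = ln(0.69/0.18) / 0.673 = ln(3.833) / 0.673 = 1.3437 / 0.673 = 1.997 km

2.00 km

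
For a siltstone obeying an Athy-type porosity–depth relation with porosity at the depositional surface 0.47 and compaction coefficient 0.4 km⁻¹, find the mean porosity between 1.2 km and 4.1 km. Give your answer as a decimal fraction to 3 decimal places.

0.172

⟨phi⟩ = (1/(z₂−z₁)) ∫ phi₀ e^(−cz) dz = phi₀·(e^(−c·z₁) − e^(−c·z₂)) / (c·(z₂−z₁))
e^(−0.4×1.2) = 0.6188; e^(−0.4×4.1) = 0.1940
⟨phi⟩ = 0.47 × (0.6188 − 0.1940) / (0.4 × 2.9) = 0.47 × 0.3662 = 0.1721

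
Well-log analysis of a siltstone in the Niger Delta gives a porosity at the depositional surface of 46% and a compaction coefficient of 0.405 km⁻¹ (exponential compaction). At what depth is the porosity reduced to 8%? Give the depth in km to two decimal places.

Invert Athy's law: z = ln(φ₀/φ) / c
z = ln(0.46/0.08) / 0.405 = ln(5.75) / 0.405 = 1.7492 / 0.405 = 4.319 km

4.32 km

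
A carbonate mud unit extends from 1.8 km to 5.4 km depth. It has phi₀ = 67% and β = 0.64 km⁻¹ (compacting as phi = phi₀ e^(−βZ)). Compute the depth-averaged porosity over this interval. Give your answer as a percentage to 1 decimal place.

⟨phi⟩ = (1/(Z₂−Z₁)) ∫ phi₀ e^(−βZ) dZ = phi₀·(e^(−β·Z₁) − e^(−β·Z₂)) / (β·(Z₂−Z₁))
e^(−0.64×1.8) = 0.3160; e^(−0.64×5.4) = 0.0316
⟨phi⟩ = 0.67 × (0.3160 − 0.0316) / (0.64 × 3.6) = 0.67 × 0.1235 = 0.0827

8.3%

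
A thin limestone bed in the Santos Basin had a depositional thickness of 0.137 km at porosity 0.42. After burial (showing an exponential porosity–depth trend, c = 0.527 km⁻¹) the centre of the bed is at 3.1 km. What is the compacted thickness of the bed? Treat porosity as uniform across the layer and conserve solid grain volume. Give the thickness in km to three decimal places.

0.087 km

Porosity at 3.1 km: φ = 0.42·exp(−0.527×3.1) = 0.0820
Solid-volume conservation: h(1−φ) = h₀(1−φ₀) ⇒ h = h₀·(1−φ₀)/(1−φ)
h = 0.137 × (1 − 0.42)/(1 − 0.0820) = 0.137 × 0.6318 = 0.0866 km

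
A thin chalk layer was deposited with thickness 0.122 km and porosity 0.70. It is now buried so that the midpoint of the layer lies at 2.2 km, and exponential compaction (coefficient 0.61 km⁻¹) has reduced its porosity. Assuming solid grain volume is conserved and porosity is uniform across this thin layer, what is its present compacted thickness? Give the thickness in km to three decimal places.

0.045 km

Porosity at 2.2 km: phi = 0.7·exp(−0.61×2.2) = 0.1829
Solid-volume conservation: h(1−phi) = h₀(1−phi₀) ⇒ h = h₀·(1−phi₀)/(1−phi)
h = 0.122 × (1 − 0.7)/(1 − 0.1829) = 0.122 × 0.3672 = 0.0448 km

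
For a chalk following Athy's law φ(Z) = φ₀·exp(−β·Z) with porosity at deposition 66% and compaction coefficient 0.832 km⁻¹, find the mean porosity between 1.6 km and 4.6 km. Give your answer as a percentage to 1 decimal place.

⟨φ⟩ = (1/(Z₂−Z₁)) ∫ φ₀ e^(−βZ) dZ = φ₀·(e^(−β·Z₁) − e^(−β·Z₂)) / (β·(Z₂−Z₁))
e^(−0.832×1.6) = 0.2642; e^(−0.832×4.6) = 0.0218
⟨φ⟩ = 0.66 × (0.2642 − 0.0218) / (0.832 × 3) = 0.66 × 0.0971 = 0.0641

6.4%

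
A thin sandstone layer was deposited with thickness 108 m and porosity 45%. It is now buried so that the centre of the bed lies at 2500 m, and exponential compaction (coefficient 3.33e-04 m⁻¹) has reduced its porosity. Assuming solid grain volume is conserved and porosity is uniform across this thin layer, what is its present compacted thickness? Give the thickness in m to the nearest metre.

74 m

Working in km (1 km = 1000 m; k in km⁻¹ = k in m⁻¹ × 1000):
Porosity at 2.5 km: n = 0.45·exp(−0.333×2.5) = 0.1957
Solid-volume conservation: h(1−n) = h₀(1−n₀) ⇒ h = h₀·(1−n₀)/(1−n)
h = 0.108 × (1 − 0.45)/(1 − 0.1957) = 0.108 × 0.6839 = 0.0739 km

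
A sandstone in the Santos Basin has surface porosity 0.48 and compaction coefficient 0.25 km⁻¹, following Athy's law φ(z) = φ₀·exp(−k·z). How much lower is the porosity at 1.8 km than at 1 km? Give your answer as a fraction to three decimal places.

0.068

φ(1) = 0.48·e^(−0.25×1) = 0.3738
φ(1.8) = 0.48·e^(−0.25×1.8) = 0.3061
Δφ = 0.3738 − 0.3061 = 0.0678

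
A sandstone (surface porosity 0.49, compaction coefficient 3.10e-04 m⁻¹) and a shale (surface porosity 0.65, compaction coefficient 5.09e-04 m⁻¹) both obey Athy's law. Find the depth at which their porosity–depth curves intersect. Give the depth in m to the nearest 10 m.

1420 m

Working in km (1 km = 1000 m; β in km⁻¹ = β in m⁻¹ × 1000):
Set phi₀ₐ e^(−βₐz) = phi₀ᵦ e^(−βᵦz) ⇒ ln(phi₀ₐ/phi₀ᵦ) = (βₐ − βᵦ)·z
z = ln(0.49/0.65) / (0.31 − 0.509) = -0.2826 / -0.199 = 1.420 km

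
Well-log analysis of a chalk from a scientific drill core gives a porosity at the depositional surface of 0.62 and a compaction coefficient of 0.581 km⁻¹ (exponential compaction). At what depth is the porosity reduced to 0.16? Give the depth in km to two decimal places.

Invert Athy's law: Z = ln(n₀/n) / c
Z = ln(0.62/0.16) / 0.581 = ln(3.875) / 0.581 = 1.3545 / 0.581 = 2.331 km

2.33 km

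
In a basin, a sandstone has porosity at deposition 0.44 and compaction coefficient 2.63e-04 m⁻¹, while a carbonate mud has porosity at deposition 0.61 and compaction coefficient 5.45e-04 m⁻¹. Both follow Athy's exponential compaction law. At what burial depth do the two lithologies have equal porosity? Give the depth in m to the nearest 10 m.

1160 m

Working in km (1 km = 1000 m; β in km⁻¹ = β in m⁻¹ × 1000):
Set φ₀ₐ e^(−βₐZ) = φ₀ᵦ e^(−βᵦZ) ⇒ ln(φ₀ₐ/φ₀ᵦ) = (βₐ − βᵦ)·Z
Z = ln(0.44/0.61) / (0.263 − 0.545) = -0.3267 / -0.282 = 1.158 km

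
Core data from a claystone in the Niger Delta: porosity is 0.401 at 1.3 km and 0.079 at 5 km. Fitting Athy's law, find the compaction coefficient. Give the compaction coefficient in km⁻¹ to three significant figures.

0.439 km⁻¹

Athy: φ(Z) = φ₀ e^(−βZ) ⇒ φ₁/φ₂ = e^{β(Z₂−Z₁)} ⇒ β = ln(φ₁/φ₂)/(Z₂−Z₁)
β = ln(0.401/0.079) / (5 − 1.3) = ln(5.076) / 3.7 = 1.6245 / 3.7 = 0.4391 km⁻¹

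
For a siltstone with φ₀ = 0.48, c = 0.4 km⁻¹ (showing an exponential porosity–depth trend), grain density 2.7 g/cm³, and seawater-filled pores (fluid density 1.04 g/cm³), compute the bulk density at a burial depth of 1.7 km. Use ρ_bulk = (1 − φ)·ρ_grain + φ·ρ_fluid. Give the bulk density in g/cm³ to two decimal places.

2.30 g/cm³

Porosity at depth: φ = 0.48·exp(−0.4×1.7) = 0.48×0.5066 = 0.2432
Bulk density: ρ_b = (1−φ)ρ_g + φ·ρ_f = 0.7568×2.7 + 0.2432×1.04
       = 2.043 + 0.253 = 2.296 g/cm³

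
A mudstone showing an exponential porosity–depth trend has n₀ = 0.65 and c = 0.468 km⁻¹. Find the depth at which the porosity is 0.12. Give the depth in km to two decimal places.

3.61 km

Invert Athy's law: d = ln(n₀/n) / c
d = ln(0.65/0.12) / 0.468 = ln(5.417) / 0.468 = 1.6895 / 0.468 = 3.610 km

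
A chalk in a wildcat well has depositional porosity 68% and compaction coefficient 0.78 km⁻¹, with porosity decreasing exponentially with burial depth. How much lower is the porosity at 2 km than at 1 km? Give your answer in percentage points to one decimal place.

φ(1) = 0.68·e^(−0.78×1) = 0.3117
φ(2) = 0.68·e^(−0.78×2) = 0.1429
Δφ = 0.3117 − 0.1429 = 0.1688

16.9 percentage points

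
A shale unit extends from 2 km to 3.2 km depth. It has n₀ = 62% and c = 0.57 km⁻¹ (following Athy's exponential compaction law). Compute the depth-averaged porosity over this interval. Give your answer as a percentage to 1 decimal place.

14.4%

⟨n⟩ = (1/(d₂−d₁)) ∫ n₀ e^(−cd) dd = n₀·(e^(−c·d₁) − e^(−c·d₂)) / (c·(d₂−d₁))
e^(−0.57×2) = 0.3198; e^(−0.57×3.2) = 0.1614
⟨n⟩ = 0.62 × (0.3198 − 0.1614) / (0.57 × 1.2) = 0.62 × 0.2316 = 0.1436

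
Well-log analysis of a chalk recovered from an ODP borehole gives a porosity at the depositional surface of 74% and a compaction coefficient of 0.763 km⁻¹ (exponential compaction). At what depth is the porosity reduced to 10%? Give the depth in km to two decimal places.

Invert Athy's law: d = ln(phi₀/phi) / k
d = ln(0.74/0.1) / 0.763 = ln(7.4) / 0.763 = 2.0015 / 0.763 = 2.623 km

2.62 km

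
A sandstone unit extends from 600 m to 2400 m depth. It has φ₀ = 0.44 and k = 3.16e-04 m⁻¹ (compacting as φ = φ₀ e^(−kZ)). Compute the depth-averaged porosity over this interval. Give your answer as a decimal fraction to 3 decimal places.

0.278

Working in km (1 km = 1000 m; k in km⁻¹ = k in m⁻¹ × 1000):
⟨φ⟩ = (1/(Z₂−Z₁)) ∫ φ₀ e^(−kZ) dZ = φ₀·(e^(−k·Z₁) − e^(−k·Z₂)) / (k·(Z₂−Z₁))
e^(−0.316×0.6) = 0.8273; e^(−0.316×2.4) = 0.4684
⟨φ⟩ = 0.44 × (0.8273 − 0.4684) / (0.316 × 1.8) = 0.44 × 0.6309 = 0.2776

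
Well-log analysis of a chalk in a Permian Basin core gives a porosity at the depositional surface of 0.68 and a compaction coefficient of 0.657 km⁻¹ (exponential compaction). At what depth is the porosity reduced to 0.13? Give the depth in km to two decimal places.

Invert Athy's law: z = ln(φ₀/φ) / c
z = ln(0.68/0.13) / 0.657 = ln(5.231) / 0.657 = 1.6546 / 0.657 = 2.518 km

2.52 km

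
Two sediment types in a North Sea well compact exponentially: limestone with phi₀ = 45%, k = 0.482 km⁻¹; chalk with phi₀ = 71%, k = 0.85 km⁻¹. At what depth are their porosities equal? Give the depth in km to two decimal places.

Set phi₀ₐ e^(−kₐd) = phi₀ᵦ e^(−kᵦd) ⇒ ln(phi₀ₐ/phi₀ᵦ) = (kₐ − kᵦ)·d
d = ln(0.45/0.71) / (0.482 − 0.85) = -0.4560 / -0.368 = 1.239 km

1.24 km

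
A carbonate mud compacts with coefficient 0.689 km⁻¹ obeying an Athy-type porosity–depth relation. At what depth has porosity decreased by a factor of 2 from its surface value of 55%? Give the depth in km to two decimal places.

φ/φ₀ = 1/2 ⇒ exp(−β·Z) = 1/2 ⇒ Z = ln(2) / β
Z = 0.6931 / 0.689 = 1.006 km

1.01 km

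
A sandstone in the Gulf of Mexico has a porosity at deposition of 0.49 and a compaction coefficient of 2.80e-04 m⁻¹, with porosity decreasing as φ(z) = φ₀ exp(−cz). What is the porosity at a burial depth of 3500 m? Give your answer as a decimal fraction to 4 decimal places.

0.1839

Working in km (1 km = 1000 m; c in km⁻¹ = c in m⁻¹ × 1000):
φ = φ₀·exp(−c·z) = 0.49 × exp(−0.28 × 3.5) = 0.49 × exp(−0.98)
  = 0.49 × 0.3753 = 0.1839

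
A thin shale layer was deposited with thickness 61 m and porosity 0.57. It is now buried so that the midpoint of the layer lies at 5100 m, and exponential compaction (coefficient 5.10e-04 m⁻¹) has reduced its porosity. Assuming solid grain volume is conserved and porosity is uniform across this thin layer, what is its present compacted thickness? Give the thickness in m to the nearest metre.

27 m

Working in km (1 km = 1000 m; k in km⁻¹ = k in m⁻¹ × 1000):
Porosity at 5.1 km: n = 0.57·exp(−0.51×5.1) = 0.0423
Solid-volume conservation: h(1−n) = h₀(1−n₀) ⇒ h = h₀·(1−n₀)/(1−n)
h = 0.061 × (1 − 0.57)/(1 − 0.0423) = 0.061 × 0.4490 = 0.0274 km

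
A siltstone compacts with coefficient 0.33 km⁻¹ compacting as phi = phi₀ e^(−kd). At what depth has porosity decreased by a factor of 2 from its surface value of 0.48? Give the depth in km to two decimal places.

phi/phi₀ = 1/2 ⇒ exp(−k·d) = 1/2 ⇒ d = ln(2) / k
d = 0.6931 / 0.33 = 2.100 km

2.10 km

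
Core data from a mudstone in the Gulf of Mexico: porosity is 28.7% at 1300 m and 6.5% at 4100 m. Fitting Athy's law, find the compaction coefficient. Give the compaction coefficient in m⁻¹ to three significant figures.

0.000530 m⁻¹

Working in km (1 km = 1000 m; k in km⁻¹ = k in m⁻¹ × 1000):
Athy: phi(Z) = phi₀ e^(−kZ) ⇒ phi₁/phi₂ = e^{k(Z₂−Z₁)} ⇒ k = ln(phi₁/phi₂)/(Z₂−Z₁)
k = ln(0.287/0.065) / (4.1 − 1.3) = ln(4.415) / 2.8 = 1.4851 / 2.8 = 0.5304 km⁻¹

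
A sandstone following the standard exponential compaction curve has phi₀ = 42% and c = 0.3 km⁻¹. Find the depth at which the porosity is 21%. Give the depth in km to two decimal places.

2.31 km

Invert Athy's law: z = ln(phi₀/phi) / c
z = ln(0.42/0.21) / 0.3 = ln(2) / 0.3 = 0.6931 / 0.3 = 2.310 km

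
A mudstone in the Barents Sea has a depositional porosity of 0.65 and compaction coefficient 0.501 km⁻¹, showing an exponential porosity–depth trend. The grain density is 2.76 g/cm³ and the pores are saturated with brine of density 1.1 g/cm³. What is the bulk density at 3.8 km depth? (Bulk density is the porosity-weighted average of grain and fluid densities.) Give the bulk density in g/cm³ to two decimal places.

2.60 g/cm³

Porosity at depth: phi = 0.65·exp(−0.501×3.8) = 0.65×0.1490 = 0.0969
Bulk density: ρ_b = (1−phi)ρ_g + phi·ρ_f = 0.9031×2.76 + 0.0969×1.1
       = 2.493 + 0.107 = 2.599 g/cm³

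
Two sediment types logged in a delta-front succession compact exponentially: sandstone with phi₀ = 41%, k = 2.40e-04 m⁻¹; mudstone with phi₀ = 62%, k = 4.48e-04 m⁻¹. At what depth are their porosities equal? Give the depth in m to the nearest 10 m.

Working in km (1 km = 1000 m; k in km⁻¹ = k in m⁻¹ × 1000):
Set phi₀ₐ e^(−kₐd) = phi₀ᵦ e^(−kᵦd) ⇒ ln(phi₀ₐ/phi₀ᵦ) = (kₐ − kᵦ)·d
d = ln(0.41/0.62) / (0.24 − 0.448) = -0.4136 / -0.208 = 1.988 km

1990 m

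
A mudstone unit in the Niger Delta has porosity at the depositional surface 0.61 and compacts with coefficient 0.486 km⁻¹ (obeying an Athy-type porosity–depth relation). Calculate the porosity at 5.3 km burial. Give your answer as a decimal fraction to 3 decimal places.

0.046

phi = phi₀·exp(−k·d) = 0.61 × exp(−0.486 × 5.3) = 0.61 × exp(−2.576)
  = 0.61 × 0.0761 = 0.0464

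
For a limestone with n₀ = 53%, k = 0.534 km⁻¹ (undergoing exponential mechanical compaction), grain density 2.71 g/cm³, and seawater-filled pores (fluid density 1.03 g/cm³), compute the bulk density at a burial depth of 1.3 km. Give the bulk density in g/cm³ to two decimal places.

2.27 g/cm³

Porosity at depth: n = 0.53·exp(−0.534×1.3) = 0.53×0.4995 = 0.2647
Bulk density: ρ_b = (1−n)ρ_g + n·ρ_f = 0.7353×2.71 + 0.2647×1.03
       = 1.993 + 0.273 = 2.265 g/cm³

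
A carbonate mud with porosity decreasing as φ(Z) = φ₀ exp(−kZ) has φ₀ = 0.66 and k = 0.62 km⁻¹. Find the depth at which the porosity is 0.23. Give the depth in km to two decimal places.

Invert Athy's law: Z = ln(φ₀/φ) / k
Z = ln(0.66/0.23) / 0.62 = ln(2.87) / 0.62 = 1.0542 / 0.62 = 1.700 km

1.70 km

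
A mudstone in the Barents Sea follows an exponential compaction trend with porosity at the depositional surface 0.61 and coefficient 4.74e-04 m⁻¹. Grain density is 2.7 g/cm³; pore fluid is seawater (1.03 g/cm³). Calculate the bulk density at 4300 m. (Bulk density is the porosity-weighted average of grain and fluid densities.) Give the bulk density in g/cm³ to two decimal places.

Working in km (1 km = 1000 m; β in km⁻¹ = β in m⁻¹ × 1000):
Porosity at depth: phi = 0.61·exp(−0.474×4.3) = 0.61×0.1303 = 0.0795
Bulk density: ρ_b = (1−phi)ρ_g + phi·ρ_f = 0.9205×2.7 + 0.0795×1.03
       = 2.485 + 0.082 = 2.567 g/cm³

2.57 g/cm³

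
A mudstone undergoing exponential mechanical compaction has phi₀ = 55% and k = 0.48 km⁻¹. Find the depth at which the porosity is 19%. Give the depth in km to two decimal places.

Invert Athy's law: z = ln(phi₀/phi) / k
z = ln(0.55/0.19) / 0.48 = ln(2.895) / 0.48 = 1.0629 / 0.48 = 2.214 km

2.21 km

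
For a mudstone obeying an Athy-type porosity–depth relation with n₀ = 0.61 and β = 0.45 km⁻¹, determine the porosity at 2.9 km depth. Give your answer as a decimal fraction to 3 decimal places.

n = n₀·exp(−β·d) = 0.61 × exp(−0.45 × 2.9) = 0.61 × exp(−1.305)
  = 0.61 × 0.2712 = 0.1654

0.165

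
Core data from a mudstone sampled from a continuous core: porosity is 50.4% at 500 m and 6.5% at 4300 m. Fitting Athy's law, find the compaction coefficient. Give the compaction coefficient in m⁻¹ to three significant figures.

Working in km (1 km = 1000 m; c in km⁻¹ = c in m⁻¹ × 1000):
Athy: φ(Z) = φ₀ e^(−cZ) ⇒ φ₁/φ₂ = e^{c(Z₂−Z₁)} ⇒ c = ln(φ₁/φ₂)/(Z₂−Z₁)
c = ln(0.504/0.065) / (4.3 − 0.5) = ln(7.754) / 3.8 = 2.0482 / 3.8 = 0.539 km⁻¹

0.000539 m⁻¹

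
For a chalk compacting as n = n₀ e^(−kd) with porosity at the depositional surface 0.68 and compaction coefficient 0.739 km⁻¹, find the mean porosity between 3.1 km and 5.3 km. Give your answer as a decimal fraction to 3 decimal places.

⟨n⟩ = (1/(d₂−d₁)) ∫ n₀ e^(−kd) dd = n₀·(e^(−k·d₁) − e^(−k·d₂)) / (k·(d₂−d₁))
e^(−0.739×3.1) = 0.1012; e^(−0.739×5.3) = 0.0199
⟨n⟩ = 0.68 × (0.1012 − 0.0199) / (0.739 × 2.2) = 0.68 × 0.0500 = 0.0340

0.034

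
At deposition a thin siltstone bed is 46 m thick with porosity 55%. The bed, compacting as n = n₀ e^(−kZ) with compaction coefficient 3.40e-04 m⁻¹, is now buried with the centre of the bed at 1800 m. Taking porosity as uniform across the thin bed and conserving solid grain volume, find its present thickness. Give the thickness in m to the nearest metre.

Working in km (1 km = 1000 m; k in km⁻¹ = k in m⁻¹ × 1000):
Porosity at 1.8 km: n = 0.55·exp(−0.34×1.8) = 0.2982
Solid-volume conservation: h(1−n) = h₀(1−n₀) ⇒ h = h₀·(1−n₀)/(1−n)
h = 0.046 × (1 − 0.55)/(1 − 0.2982) = 0.046 × 0.6413 = 0.0295 km

29 m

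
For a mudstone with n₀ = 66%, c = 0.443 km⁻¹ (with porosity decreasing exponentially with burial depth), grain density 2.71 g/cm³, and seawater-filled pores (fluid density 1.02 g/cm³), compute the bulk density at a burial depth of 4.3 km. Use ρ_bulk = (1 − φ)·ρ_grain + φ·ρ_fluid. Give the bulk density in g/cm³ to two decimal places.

2.54 g/cm³

Porosity at depth: n = 0.66·exp(−0.443×4.3) = 0.66×0.1488 = 0.0982
Bulk density: ρ_b = (1−n)ρ_g + n·ρ_f = 0.9018×2.71 + 0.0982×1.02
       = 2.444 + 0.100 = 2.544 g/cm³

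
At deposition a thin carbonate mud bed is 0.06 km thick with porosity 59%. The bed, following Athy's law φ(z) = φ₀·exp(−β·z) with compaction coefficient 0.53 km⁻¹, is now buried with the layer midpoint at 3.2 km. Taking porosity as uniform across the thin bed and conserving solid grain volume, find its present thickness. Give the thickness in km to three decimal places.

0.028 km

Porosity at 3.2 km: φ = 0.59·exp(−0.53×3.2) = 0.1082
Solid-volume conservation: h(1−φ) = h₀(1−φ₀) ⇒ h = h₀·(1−φ₀)/(1−φ)
h = 0.06 × (1 − 0.59)/(1 − 0.1082) = 0.06 × 0.4598 = 0.0276 km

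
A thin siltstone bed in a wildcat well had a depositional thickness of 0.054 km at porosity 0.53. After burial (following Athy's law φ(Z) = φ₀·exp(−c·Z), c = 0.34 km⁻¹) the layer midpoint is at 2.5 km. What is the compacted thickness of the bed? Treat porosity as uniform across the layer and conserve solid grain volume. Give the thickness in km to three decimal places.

Porosity at 2.5 km: φ = 0.53·exp(−0.34×2.5) = 0.2265
Solid-volume conservation: h(1−φ) = h₀(1−φ₀) ⇒ h = h₀·(1−φ₀)/(1−φ)
h = 0.054 × (1 − 0.53)/(1 − 0.2265) = 0.054 × 0.6077 = 0.0328 km

0.033 km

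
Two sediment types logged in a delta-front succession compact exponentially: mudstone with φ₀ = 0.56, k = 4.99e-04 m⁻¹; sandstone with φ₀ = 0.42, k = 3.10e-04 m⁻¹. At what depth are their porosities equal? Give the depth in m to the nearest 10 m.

1520 m

Working in km (1 km = 1000 m; k in km⁻¹ = k in m⁻¹ × 1000):
Set φ₀ₐ e^(−kₐz) = φ₀ᵦ e^(−kᵦz) ⇒ ln(φ₀ₐ/φ₀ᵦ) = (kₐ − kᵦ)·z
z = ln(0.56/0.42) / (0.499 − 0.31) = 0.2877 / 0.189 = 1.522 km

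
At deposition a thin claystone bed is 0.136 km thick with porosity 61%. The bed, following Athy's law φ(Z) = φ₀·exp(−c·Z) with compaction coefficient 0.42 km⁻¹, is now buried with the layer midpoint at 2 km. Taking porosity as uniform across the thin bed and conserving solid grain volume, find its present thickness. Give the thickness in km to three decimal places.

Porosity at 2 km: φ = 0.61·exp(−0.42×2) = 0.2633
Solid-volume conservation: h(1−φ) = h₀(1−φ₀) ⇒ h = h₀·(1−φ₀)/(1−φ)
h = 0.136 × (1 − 0.61)/(1 − 0.2633) = 0.136 × 0.5294 = 0.0720 km

0.072 km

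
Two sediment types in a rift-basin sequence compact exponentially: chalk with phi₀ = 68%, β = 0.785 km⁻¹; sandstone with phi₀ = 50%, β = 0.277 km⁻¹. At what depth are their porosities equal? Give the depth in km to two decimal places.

Set phi₀ₐ e^(−βₐd) = phi₀ᵦ e^(−βᵦd) ⇒ ln(phi₀ₐ/phi₀ᵦ) = (βₐ − βᵦ)·d
d = ln(0.68/0.5) / (0.785 − 0.277) = 0.3075 / 0.508 = 0.605 km

0.61 km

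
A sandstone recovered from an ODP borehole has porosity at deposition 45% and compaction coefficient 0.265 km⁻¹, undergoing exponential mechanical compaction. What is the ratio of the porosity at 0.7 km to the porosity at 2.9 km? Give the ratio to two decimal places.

1.79

n(d₁)/n(d₂) = e^(−k·d₁)/e^(−k·d₂) = e^{k(d₂−d₁)}
= exp(0.265 × 2.2) = exp(0.583) = 1.7914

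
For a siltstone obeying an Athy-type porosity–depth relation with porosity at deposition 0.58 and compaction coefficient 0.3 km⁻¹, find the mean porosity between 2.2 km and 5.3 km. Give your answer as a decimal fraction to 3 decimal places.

0.195

⟨φ⟩ = (1/(z₂−z₁)) ∫ φ₀ e^(−βz) dz = φ₀·(e^(−β·z₁) − e^(−β·z₂)) / (β·(z₂−z₁))
e^(−0.3×2.2) = 0.5169; e^(−0.3×5.3) = 0.2039
⟨φ⟩ = 0.58 × (0.5169 − 0.2039) / (0.3 × 3.1) = 0.58 × 0.3365 = 0.1952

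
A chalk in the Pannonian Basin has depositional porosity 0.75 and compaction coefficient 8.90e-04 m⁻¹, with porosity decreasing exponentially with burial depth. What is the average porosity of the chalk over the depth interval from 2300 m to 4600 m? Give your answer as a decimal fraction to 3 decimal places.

Working in km (1 km = 1000 m; β in km⁻¹ = β in m⁻¹ × 1000):
⟨n⟩ = (1/(z₂−z₁)) ∫ n₀ e^(−βz) dz = n₀·(e^(−β·z₁) − e^(−β·z₂)) / (β·(z₂−z₁))
e^(−0.89×2.3) = 0.1291; e^(−0.89×4.6) = 0.0167
⟨n⟩ = 0.75 × (0.1291 − 0.0167) / (0.89 × 2.3) = 0.75 × 0.0549 = 0.0412

0.041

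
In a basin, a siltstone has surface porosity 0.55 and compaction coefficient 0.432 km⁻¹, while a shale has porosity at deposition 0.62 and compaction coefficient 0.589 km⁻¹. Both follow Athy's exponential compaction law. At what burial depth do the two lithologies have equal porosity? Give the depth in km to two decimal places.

Set phi₀ₐ e^(−βₐd) = phi₀ᵦ e^(−βᵦd) ⇒ ln(phi₀ₐ/phi₀ᵦ) = (βₐ − βᵦ)·d
d = ln(0.55/0.62) / (0.432 − 0.589) = -0.1198 / -0.157 = 0.763 km

0.76 km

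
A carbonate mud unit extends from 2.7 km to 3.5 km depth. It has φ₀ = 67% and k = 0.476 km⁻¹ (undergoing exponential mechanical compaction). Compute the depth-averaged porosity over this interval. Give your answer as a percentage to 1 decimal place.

⟨φ⟩ = (1/(d₂−d₁)) ∫ φ₀ e^(−kd) dd = φ₀·(e^(−k·d₁) − e^(−k·d₂)) / (k·(d₂−d₁))
e^(−0.476×2.7) = 0.2766; e^(−0.476×3.5) = 0.1890
⟨φ⟩ = 0.67 × (0.2766 − 0.1890) / (0.476 × 0.8) = 0.67 × 0.2300 = 0.1541

15.4%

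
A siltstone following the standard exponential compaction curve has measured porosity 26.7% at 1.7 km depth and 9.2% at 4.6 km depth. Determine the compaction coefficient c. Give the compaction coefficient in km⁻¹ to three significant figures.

0.367 km⁻¹

Athy: φ(Z) = φ₀ e^(−cZ) ⇒ φ₁/φ₂ = e^{c(Z₂−Z₁)} ⇒ c = ln(φ₁/φ₂)/(Z₂−Z₁)
c = ln(0.267/0.092) / (4.6 − 1.7) = ln(2.902) / 2.9 = 1.0655 / 2.9 = 0.3674 km⁻¹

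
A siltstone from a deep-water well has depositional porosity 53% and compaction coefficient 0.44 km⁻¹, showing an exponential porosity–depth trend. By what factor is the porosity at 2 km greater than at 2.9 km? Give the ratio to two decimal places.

1.49

n(z₁)/n(z₂) = e^(−k·z₁)/e^(−k·z₂) = e^{k(z₂−z₁)}
= exp(0.44 × 0.9) = exp(0.396) = 1.4859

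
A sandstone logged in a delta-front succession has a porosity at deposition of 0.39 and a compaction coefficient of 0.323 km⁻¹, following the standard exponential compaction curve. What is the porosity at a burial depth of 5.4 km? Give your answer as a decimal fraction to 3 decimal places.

0.068

phi = phi₀·exp(−β·d) = 0.39 × exp(−0.323 × 5.4) = 0.39 × exp(−1.744)
  = 0.39 × 0.1748 = 0.0682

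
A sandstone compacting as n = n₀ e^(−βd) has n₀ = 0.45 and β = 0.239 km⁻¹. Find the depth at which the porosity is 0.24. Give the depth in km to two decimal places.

Invert Athy's law: d = ln(n₀/n) / β
d = ln(0.45/0.24) / 0.239 = ln(1.875) / 0.239 = 0.6286 / 0.239 = 2.630 km

2.63 km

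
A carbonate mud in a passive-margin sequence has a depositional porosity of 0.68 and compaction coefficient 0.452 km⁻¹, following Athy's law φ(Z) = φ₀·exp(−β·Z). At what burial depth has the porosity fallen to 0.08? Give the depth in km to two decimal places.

4.73 km

Invert Athy's law: Z = ln(φ₀/φ) / β
Z = ln(0.68/0.08) / 0.452 = ln(8.5) / 0.452 = 2.1401 / 0.452 = 4.735 km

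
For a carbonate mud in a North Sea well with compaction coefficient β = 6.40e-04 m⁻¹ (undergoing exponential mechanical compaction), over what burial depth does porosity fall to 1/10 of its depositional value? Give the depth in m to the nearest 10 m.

3600 m

Working in km (1 km = 1000 m; β in km⁻¹ = β in m⁻¹ × 1000):
phi/phi₀ = 1/10 ⇒ exp(−β·Z) = 1/10 ⇒ Z = ln(10) / β
Z = 2.3026 / 0.64 = 3.598 km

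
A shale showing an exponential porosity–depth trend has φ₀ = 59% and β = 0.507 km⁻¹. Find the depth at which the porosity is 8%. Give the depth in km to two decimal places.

3.94 km

Invert Athy's law: z = ln(φ₀/φ) / β
z = ln(0.59/0.08) / 0.507 = ln(7.375) / 0.507 = 1.9981 / 0.507 = 3.941 km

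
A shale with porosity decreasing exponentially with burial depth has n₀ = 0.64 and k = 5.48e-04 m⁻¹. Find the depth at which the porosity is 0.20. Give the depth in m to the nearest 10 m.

Working in km (1 km = 1000 m; k in km⁻¹ = k in m⁻¹ × 1000):
Invert Athy's law: d = ln(n₀/n) / k
d = ln(0.64/0.2) / 0.548 = ln(3.2) / 0.548 = 1.1632 / 0.548 = 2.123 km

2120 m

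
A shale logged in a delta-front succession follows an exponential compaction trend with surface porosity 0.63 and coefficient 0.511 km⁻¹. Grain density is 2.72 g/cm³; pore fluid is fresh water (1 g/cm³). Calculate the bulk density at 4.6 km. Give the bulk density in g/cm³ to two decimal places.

Porosity at depth: φ = 0.63·exp(−0.511×4.6) = 0.63×0.0953 = 0.0600
Bulk density: ρ_b = (1−φ)ρ_g + φ·ρ_f = 0.9400×2.72 + 0.0600×1
       = 2.557 + 0.060 = 2.617 g/cm³

2.62 g/cm³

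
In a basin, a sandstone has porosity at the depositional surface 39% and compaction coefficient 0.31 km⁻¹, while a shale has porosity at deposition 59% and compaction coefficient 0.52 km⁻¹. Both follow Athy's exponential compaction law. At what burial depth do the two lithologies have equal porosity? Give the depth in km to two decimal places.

1.97 km

Set n₀ₐ e^(−kₐz) = n₀ᵦ e^(−kᵦz) ⇒ ln(n₀ₐ/n₀ᵦ) = (kₐ − kᵦ)·z
z = ln(0.39/0.59) / (0.31 − 0.52) = -0.4140 / -0.21 = 1.971 km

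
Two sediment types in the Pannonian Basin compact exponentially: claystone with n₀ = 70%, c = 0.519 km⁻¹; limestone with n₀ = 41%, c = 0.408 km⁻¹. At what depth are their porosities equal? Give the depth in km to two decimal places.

4.82 km

Set n₀ₐ e^(−cₐZ) = n₀ᵦ e^(−cᵦZ) ⇒ ln(n₀ₐ/n₀ᵦ) = (cₐ − cᵦ)·Z
Z = ln(0.7/0.41) / (0.519 − 0.408) = 0.5349 / 0.111 = 4.819 km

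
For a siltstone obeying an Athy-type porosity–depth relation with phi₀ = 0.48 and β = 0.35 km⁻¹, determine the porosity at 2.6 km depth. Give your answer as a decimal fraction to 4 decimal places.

0.1932

phi = phi₀·exp(−β·Z) = 0.48 × exp(−0.35 × 2.6) = 0.48 × exp(−0.91)
  = 0.48 × 0.4025 = 0.1932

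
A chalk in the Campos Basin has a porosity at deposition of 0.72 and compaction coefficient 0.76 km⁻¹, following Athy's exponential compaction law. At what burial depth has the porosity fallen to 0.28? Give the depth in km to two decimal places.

Invert Athy's law: z = ln(phi₀/phi) / c
z = ln(0.72/0.28) / 0.76 = ln(2.571) / 0.76 = 0.9445 / 0.76 = 1.243 km

1.24 km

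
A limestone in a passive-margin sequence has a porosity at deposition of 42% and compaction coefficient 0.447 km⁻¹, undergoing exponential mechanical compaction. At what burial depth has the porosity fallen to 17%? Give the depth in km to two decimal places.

2.02 km

Invert Athy's law: d = ln(n₀/n) / c
d = ln(0.42/0.17) / 0.447 = ln(2.471) / 0.447 = 0.9045 / 0.447 = 2.023 km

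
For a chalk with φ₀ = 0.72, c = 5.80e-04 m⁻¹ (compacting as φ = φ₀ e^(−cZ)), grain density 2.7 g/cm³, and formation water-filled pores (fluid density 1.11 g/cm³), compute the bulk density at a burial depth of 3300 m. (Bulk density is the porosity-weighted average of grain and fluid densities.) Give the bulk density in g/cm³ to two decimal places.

Working in km (1 km = 1000 m; c in km⁻¹ = c in m⁻¹ × 1000):
Porosity at depth: φ = 0.72·exp(−0.58×3.3) = 0.72×0.1475 = 0.1062
Bulk density: ρ_b = (1−φ)ρ_g + φ·ρ_f = 0.8938×2.7 + 0.1062×1.11
       = 2.413 + 0.118 = 2.531 g/cm³

2.53 g/cm³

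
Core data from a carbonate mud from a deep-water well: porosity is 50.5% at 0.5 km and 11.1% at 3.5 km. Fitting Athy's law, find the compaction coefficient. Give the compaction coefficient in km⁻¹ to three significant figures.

0.505 km⁻¹

Athy: n(d) = n₀ e^(−kd) ⇒ n₁/n₂ = e^{k(d₂−d₁)} ⇒ k = ln(n₁/n₂)/(d₂−d₁)
k = ln(0.505/0.111) / (3.5 − 0.5) = ln(4.55) / 3 = 1.5150 / 3 = 0.505 km⁻¹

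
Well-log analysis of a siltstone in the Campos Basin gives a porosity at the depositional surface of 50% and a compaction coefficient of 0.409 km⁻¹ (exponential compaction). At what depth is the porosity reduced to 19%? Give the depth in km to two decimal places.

2.37 km

Invert Athy's law: Z = ln(n₀/n) / β
Z = ln(0.5/0.19) / 0.409 = ln(2.632) / 0.409 = 0.9676 / 0.409 = 2.366 km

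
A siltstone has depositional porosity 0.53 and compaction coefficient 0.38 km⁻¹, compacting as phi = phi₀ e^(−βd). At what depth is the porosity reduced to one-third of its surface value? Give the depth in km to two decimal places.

phi/phi₀ = 1/3 ⇒ exp(−β·d) = 1/3 ⇒ d = ln(3) / β
d = 1.0986 / 0.38 = 2.891 km

2.89 km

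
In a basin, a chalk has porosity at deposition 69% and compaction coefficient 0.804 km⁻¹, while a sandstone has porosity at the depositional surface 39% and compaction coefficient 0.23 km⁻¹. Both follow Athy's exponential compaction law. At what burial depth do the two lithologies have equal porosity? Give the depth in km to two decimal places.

Set n₀ₐ e^(−kₐz) = n₀ᵦ e^(−kᵦz) ⇒ ln(n₀ₐ/n₀ᵦ) = (kₐ − kᵦ)·z
z = ln(0.69/0.39) / (0.804 − 0.23) = 0.5705 / 0.574 = 0.994 km

0.99 km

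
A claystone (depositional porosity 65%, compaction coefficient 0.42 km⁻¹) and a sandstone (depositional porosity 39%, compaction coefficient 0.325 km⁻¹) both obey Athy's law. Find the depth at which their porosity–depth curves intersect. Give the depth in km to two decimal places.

Set φ₀ₐ e^(−kₐz) = φ₀ᵦ e^(−kᵦz) ⇒ ln(φ₀ₐ/φ₀ᵦ) = (kₐ − kᵦ)·z
z = ln(0.65/0.39) / (0.42 − 0.325) = 0.5108 / 0.095 = 5.377 km

5.38 km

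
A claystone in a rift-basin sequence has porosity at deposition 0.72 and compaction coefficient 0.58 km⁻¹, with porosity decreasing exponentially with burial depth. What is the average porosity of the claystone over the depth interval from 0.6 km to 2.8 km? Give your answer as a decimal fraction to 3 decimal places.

0.287

⟨n⟩ = (1/(Z₂−Z₁)) ∫ n₀ e^(−βZ) dZ = n₀·(e^(−β·Z₁) − e^(−β·Z₂)) / (β·(Z₂−Z₁))
e^(−0.58×0.6) = 0.7061; e^(−0.58×2.8) = 0.1971
⟨n⟩ = 0.72 × (0.7061 − 0.1971) / (0.58 × 2.2) = 0.72 × 0.3989 = 0.2872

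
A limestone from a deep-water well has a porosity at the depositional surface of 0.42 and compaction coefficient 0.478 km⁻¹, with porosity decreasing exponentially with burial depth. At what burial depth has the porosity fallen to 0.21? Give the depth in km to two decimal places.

1.45 km

Invert Athy's law: Z = ln(phi₀/phi) / k
Z = ln(0.42/0.21) / 0.478 = ln(2) / 0.478 = 0.6931 / 0.478 = 1.450 km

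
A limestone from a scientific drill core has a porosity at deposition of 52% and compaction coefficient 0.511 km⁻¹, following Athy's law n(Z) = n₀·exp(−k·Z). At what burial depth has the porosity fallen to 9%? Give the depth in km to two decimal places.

Invert Athy's law: Z = ln(n₀/n) / k
Z = ln(0.52/0.09) / 0.511 = ln(5.778) / 0.511 = 1.7540 / 0.511 = 3.433 km

3.43 km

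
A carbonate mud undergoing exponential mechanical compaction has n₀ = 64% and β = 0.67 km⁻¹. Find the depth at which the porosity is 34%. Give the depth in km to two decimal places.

0.94 km

Invert Athy's law: Z = ln(n₀/n) / β
Z = ln(0.64/0.34) / 0.67 = ln(1.882) / 0.67 = 0.6325 / 0.67 = 0.944 km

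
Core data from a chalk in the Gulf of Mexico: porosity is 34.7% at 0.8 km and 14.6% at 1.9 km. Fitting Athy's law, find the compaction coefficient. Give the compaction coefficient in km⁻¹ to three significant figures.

0.787 km⁻¹

Athy: n(Z) = n₀ e^(−kZ) ⇒ n₁/n₂ = e^{k(Z₂−Z₁)} ⇒ k = ln(n₁/n₂)/(Z₂−Z₁)
k = ln(0.347/0.146) / (1.9 − 0.8) = ln(2.377) / 1.1 = 0.8657 / 1.1 = 0.787 km⁻¹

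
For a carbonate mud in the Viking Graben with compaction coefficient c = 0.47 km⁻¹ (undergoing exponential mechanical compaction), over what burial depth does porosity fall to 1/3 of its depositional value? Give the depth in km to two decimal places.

phi/phi₀ = 1/3 ⇒ exp(−c·Z) = 1/3 ⇒ Z = ln(3) / c
Z = 1.0986 / 0.47 = 2.337 km

2.34 km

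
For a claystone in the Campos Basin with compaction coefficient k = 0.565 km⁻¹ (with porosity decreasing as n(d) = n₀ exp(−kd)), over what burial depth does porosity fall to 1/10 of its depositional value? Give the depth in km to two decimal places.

n/n₀ = 1/10 ⇒ exp(−k·d) = 1/10 ⇒ d = ln(10) / k
d = 2.3026 / 0.565 = 4.075 km

4.08 km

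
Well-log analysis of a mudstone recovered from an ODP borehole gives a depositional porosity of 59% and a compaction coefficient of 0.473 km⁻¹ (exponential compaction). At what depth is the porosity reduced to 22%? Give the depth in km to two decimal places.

Invert Athy's law: Z = ln(φ₀/φ) / c
Z = ln(0.59/0.22) / 0.473 = ln(2.682) / 0.473 = 0.9865 / 0.473 = 2.086 km

2.09 km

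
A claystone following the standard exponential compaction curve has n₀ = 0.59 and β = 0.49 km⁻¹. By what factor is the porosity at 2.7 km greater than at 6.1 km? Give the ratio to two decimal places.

5.29

n(Z₁)/n(Z₂) = e^(−β·Z₁)/e^(−β·Z₂) = e^{β(Z₂−Z₁)}
= exp(0.49 × 3.4) = exp(1.666) = 5.2910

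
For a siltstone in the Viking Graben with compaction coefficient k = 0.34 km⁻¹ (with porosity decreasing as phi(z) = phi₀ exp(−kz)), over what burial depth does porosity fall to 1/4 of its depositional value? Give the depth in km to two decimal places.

phi/phi₀ = 1/4 ⇒ exp(−k·z) = 1/4 ⇒ z = ln(4) / k
z = 1.3863 / 0.34 = 4.077 km

4.08 km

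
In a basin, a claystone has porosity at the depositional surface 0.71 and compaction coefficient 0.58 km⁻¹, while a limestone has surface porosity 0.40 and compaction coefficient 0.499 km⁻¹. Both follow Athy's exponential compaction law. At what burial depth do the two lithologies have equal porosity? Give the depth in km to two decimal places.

7.08 km

Set φ₀ₐ e^(−kₐz) = φ₀ᵦ e^(−kᵦz) ⇒ ln(φ₀ₐ/φ₀ᵦ) = (kₐ − kᵦ)·z
z = ln(0.71/0.4) / (0.58 − 0.499) = 0.5738 / 0.081 = 7.084 km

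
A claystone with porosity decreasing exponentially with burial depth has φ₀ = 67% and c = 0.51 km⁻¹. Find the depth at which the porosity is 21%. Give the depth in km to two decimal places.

2.27 km

Invert Athy's law: d = ln(φ₀/φ) / c
d = ln(0.67/0.21) / 0.51 = ln(3.19) / 0.51 = 1.1602 / 0.51 = 2.275 km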